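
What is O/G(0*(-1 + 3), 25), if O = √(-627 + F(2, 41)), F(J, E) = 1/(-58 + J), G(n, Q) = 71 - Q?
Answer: I*√491582/1288 ≈ 0.54435*I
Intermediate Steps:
O = I*√491582/28 (O = √(-627 + 1/(-58 + 2)) = √(-627 + 1/(-56)) = √(-627 - 1/56) = √(-35113/56) = I*√491582/28 ≈ 25.04*I)
O/G(0*(-1 + 3), 25) = (I*√491582/28)/(71 - 1*25) = (I*√491582/28)/(71 - 25) = (I*√491582/28)/46 = (I*√491582/28)*(1/46) = I*√491582/1288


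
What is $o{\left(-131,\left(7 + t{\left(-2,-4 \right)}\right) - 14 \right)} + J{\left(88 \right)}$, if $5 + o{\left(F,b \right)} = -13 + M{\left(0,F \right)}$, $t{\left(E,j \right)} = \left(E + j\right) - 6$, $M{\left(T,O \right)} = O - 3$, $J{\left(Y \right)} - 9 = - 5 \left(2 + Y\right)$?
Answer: $-593$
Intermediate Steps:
$J{\left(Y \right)} = -1 - 5 Y$ ($J{\left(Y \right)} = 9 - 5 \left(2 + Y\right) = 9 - \left(10 + 5 Y\right) = -1 - 5 Y$)
$M{\left(T,O \right)} = -3 + O$
$t{\left(E,j \right)} = -6 + E + j$
$o{\left(F,b \right)} = -21 + F$ ($o{\left(F,b \right)} = -5 + \left(-13 + \left(-3 + F\right)\right) = -5 + \left(-16 + F\right) = -21 + F$)
$o{\left(-131,\left(7 + t{\left(-2,-4 \right)}\right) - 14 \right)} + J{\left(88 \right)} = \left(-21 - 131\right) - 441 = -152 - 441 = -593$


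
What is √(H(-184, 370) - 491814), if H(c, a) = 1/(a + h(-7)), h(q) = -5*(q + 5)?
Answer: I*√17754485305/190 ≈ 701.29*I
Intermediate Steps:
h(q) = -25 - 5*q (h(q) = -5*(5 + q) = -25 - 5*q)
H(c, a) = 1/(10 + a) (H(c, a) = 1/(a + (-25 - 5*(-7))) = 1/(a + (-25 + 35)) = 1/(a + 10) = 1/(10 + a))
√(H(-184, 370) - 491814) = √(1/(10 + 370) - 491814) = √(1/380 - 491814) = √(-186889319/380) = I*√17754485305/190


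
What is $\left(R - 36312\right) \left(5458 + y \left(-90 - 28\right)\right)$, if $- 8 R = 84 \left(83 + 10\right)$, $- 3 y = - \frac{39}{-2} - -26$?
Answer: $- \frac{540509237}{2} \approx -2.7025 \cdot 10^{8}$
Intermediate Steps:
$y = - \frac{91}{6}$ ($y = - \frac{- \frac{39}{-2} - -26}{3} = - \frac{\left(-39\right) \left(- \frac{1}{2}\right) + 26}{3} = - \frac{\frac{39}{2} + 26}{3} = \left(- \frac{1}{3}\right) \frac{91}{2} = - \frac{91}{6} \approx -15.167$)
$R = - \frac{1953}{2}$ ($R = - \frac{84 \left(83 + 10\right)}{8} = - \frac{84 \cdot 93}{8} = \left(- \frac{1}{8}\right) 7812 = - \frac{1953}{2} \approx -976.5$)
$\left(R - 36312\right) \left(5458 + y \left(-90 - 28\right)\right) = \left(- \frac{1953}{2} - 36312\right) \left(5458 - \frac{91 \left(-90 - 28\right)}{6}\right) = - \frac{74577 \left(5458 - - \frac{5369}{3}\right)}{2} = - \frac{74577 \left(5458 + \frac{5369}{3}\right)}{2} = \left(- \frac{74577}{2}\right) \frac{21743}{3} = - \frac{540509237}{2}$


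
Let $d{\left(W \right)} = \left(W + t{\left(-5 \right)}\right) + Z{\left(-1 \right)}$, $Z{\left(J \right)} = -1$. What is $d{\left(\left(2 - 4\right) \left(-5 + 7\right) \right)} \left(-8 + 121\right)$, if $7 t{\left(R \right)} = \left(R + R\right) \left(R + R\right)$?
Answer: $\frac{7345}{7} \approx 1049.3$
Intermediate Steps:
$t{\left(R \right)} = \frac{4 R^{2}}{7}$ ($t{\left(R \right)} = \frac{\left(R + R\right) \left(R + R\right)}{7} = \frac{2 R 2 R}{7} = \frac{4 R^{2}}{7}$)
$d{\left(W \right)} = \frac{93}{7} + W$ ($d{\left(W \right)} = \left(W + \frac{4 \left(-5\right)^{2}}{7}\right) - 1 = \left(W + \frac{4}{7} \cdot 25\right) - 1 = \left(W + \frac{100}{7}\right) - 1 = \left(\frac{100}{7} + W\right) - 1 = \frac{93}{7} + W$)
$d{\left(\left(2 - 4\right) \left(-5 + 7\right) \right)} \left(-8 + 121\right) = \left(\frac{93}{7} + \left(2 - 4\right) \left(-5 + 7\right)\right) \left(-8 + 121\right) = \left(\frac{93}{7} - 4\right) 113 = \frac{65}{7} \cdot 113 = \frac{7345}{7}$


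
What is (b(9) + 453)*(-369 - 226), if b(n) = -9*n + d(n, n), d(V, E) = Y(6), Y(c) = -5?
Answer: -218365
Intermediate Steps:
d(V, E) = -5
b(n) = -5 - 9*n (b(n) = -9*n - 5 = -5 - 9*n)
(b(9) + 453)*(-369 - 226) = ((-5 - 9*9) + 453)*(-369 - 226) = ((-5 - 81) + 453)*(-595) = (-86 + 453)*(-595) = 367*(-595) = -218365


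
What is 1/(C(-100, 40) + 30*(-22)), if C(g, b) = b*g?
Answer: -1/4660 ≈ -0.00021459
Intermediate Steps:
1/(C(-100, 40) + 30*(-22)) = 1/(40*(-100) + 30*(-22)) = 1/(-4000 - 660) = 1/(-4660) = -1/4660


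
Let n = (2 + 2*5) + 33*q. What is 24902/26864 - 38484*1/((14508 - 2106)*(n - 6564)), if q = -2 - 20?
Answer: 31232390029/33677664072 ≈ 0.92739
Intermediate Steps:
q = -22
n = -714 (n = (2 + 2*5) + 33*(-22) = (2 + 10) - 726 = 12 - 726 = -714)
24902/26864 - 38484*1/((14508 - 2106)*(n - 6564)) = 24902/26864 - 38484*1/((-714 - 6564)*(14508 - 2106)) = 24902*(1/26864) - 38484/((-7278*12402)) = 12451/13432 - 38484/(-90261756) = 12451/13432 - 38484*(-1/90261756) = 12451/13432 + 1069/2507271 = 31232390029/33677664072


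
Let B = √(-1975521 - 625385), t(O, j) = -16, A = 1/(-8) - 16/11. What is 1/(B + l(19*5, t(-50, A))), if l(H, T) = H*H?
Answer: 9025/84051531 - I*√2600906/84051531 ≈ 0.00010737 - 1.9187e-5*I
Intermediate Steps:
A = -139/88 (A = 1*(-⅛) - 16*1/11 = -⅛ - 16/11 = -139/88 ≈ -1.5795)
l(H, T) = H²
B = I*√2600906 (B = √(-2600906) = I*√2600906 ≈ 1612.7*I)
1/(B + l(19*5, t(-50, A))) = 1/(I*√2600906 + (19*5)²) = 1/(I*√2600906 + 95²) = 1/(I*√2600906 + 9025) = 1/(9025 + I*√2600906)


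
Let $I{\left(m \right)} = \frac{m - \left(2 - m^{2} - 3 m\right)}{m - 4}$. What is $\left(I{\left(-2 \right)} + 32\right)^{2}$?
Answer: $1089$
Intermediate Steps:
$I{\left(m \right)} = \frac{-2 + m^{2} + 4 m}{-4 + m}$ ($I{\left(m \right)} = \frac{m + \left(-2 + m^{2} + 3 m\right)}{-4 + m} = \frac{-2 + m^{2} + 4 m}{-4 + m}$)
$\left(I{\left(-2 \right)} + 32\right)^{2} = \left(\frac{-2 + \left(-2\right)^{2} + 4 \left(-2\right)}{-4 - 2} + 32\right)^{2} = \left(\frac{-2 + 4 - 8}{-6} + 32\right)^{2} = \left(\left(- \frac{1}{6}\right) \left(-6\right) + 32\right)^{2} = \left(1 + 32\right)^{2} = 33^{2} = 1089$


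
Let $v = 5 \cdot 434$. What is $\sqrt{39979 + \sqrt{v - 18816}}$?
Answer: $\sqrt{39979 + i \sqrt{16646}} \approx 199.95 + 0.3226 i$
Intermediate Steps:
$v = 2170$
$\sqrt{39979 + \sqrt{v - 18816}} = \sqrt{39979 + \sqrt{2170 - 18816}} = \sqrt{39979 + \sqrt{-16646}} = \sqrt{39979 + i \sqrt{16646}}$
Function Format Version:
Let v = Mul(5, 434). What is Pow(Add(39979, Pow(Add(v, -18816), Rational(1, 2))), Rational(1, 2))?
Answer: Pow(Add(39979, Mul(I, Pow(16646, Rational(1, 2)))), Rational(1, 2)) ≈ Add(199.95, Mul(0.3226, I))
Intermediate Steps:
v = 2170
Pow(Add(39979, Pow(Add(v, -18816), Rational(1, 2))), Rational(1, 2)) = Pow(Add(39979, Pow(Add(2170, -18816), Rational(1, 2))), Rational(1, 2)) = Pow(Add(39979, Pow(-16646, Rational(1, 2))), Rational(1, 2)) = Pow(Add(39979, Mul(I, Pow(16646, Rational(1, 2)))), Rational(1, 2))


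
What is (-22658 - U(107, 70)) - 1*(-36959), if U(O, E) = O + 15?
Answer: 14179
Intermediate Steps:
U(O, E) = 15 + O
(-22658 - U(107, 70)) - 1*(-36959) = (-22658 - (15 + 107)) - 1*(-36959) = (-22658 - 1*122) + 36959 = (-22658 - 122) + 36959 = -22780 + 36959 = 14179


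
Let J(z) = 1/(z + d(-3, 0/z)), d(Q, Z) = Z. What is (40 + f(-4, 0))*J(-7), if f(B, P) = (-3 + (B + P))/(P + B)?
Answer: -167/28 ≈ -5.9643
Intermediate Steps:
f(B, P) = (-3 + B + P)/(B + P)
J(z) = 1/z (J(z) = 1/(z + 0/z) = 1/(z + 0) = 1/z)
(40 + f(-4, 0))*J(-7) = (40 + (-3 - 4 + 0)/(-4 + 0))/(-7) = (40 - 7/(-4))*(-⅐) = (40 - ¼*(-7))*(-⅐) = (40 + 7/4)*(-⅐) = (167/4)*(-⅐) = -167/28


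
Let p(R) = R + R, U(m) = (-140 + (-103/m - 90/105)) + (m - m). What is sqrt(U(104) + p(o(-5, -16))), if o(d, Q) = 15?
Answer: 5*I*sqrt(592774)/364 ≈ 10.576*I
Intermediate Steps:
U(m) = -986/7 - 103/m (U(m) = (-140 + (-103/m - 90*1/105)) + 0 = (-140 + (-103/m - 6/7)) + 0 = (-140 + (-6/7 - 103/m)) + 0 = (-986/7 - 103/m) + 0 = -986/7 - 103/m)
p(R) = 2*R
sqrt(U(104) + p(o(-5, -16))) = sqrt((-986/7 - 103/104) + 2*15) = sqrt((-986/7 - 103*1/104) + 30) = sqrt((-986/7 - 103/104) + 30) = sqrt(-103265/728 + 30) = sqrt(-81425/728) = 5*I*sqrt(592774)/364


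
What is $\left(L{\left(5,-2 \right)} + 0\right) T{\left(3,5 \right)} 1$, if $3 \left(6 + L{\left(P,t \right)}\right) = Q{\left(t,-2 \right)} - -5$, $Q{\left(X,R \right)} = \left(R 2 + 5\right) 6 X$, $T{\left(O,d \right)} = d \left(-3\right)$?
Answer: $125$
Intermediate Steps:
$T{\left(O,d \right)} = - 3 d$
$Q{\left(X,R \right)} = 6 X \left(5 + 2 R\right)$ ($Q{\left(X,R \right)} = \left(2 R + 5\right) 6 X = \left(5 + 2 R\right) 6 X = 6 X \left(5 + 2 R\right)$)
$L{\left(P,t \right)} = - \frac{13}{3} + 2 t$ ($L{\left(P,t \right)} = -6 + \frac{6 t \left(5 + 2 \left(-2\right)\right) - -5}{3} = -6 + \frac{6 t \left(5 - 4\right) + 5}{3} = -6 + \frac{6 t 1 + 5}{3} = -6 + \frac{6 t + 5}{3} = -6 + \frac{5 + 6 t}{3} = -6 + \left(\frac{5}{3} + 2 t\right) = - \frac{13}{3} + 2 t$)
$\left(L{\left(5,-2 \right)} + 0\right) T{\left(3,5 \right)} 1 = \left(\left(- \frac{13}{3} + 2 \left(-2\right)\right) + 0\right) \left(\left(-3\right) 5\right) 1 = \left(\left(- \frac{13}{3} - 4\right) + 0\right) \left(-15\right) 1 = \left(- \frac{25}{3} + 0\right) \left(-15\right) 1 = \left(- \frac{25}{3}\right) \left(-15\right) 1 = 125 \cdot 1 = 125$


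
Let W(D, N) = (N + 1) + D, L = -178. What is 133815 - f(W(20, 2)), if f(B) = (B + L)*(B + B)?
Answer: 140945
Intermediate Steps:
W(D, N) = 1 + D + N (W(D, N) = (1 + N) + D = 1 + D + N)
f(B) = 2*B*(-178 + B) (f(B) = (B - 178)*(B + B) = (-178 + B)*(2*B) = 2*B*(-178 + B))
133815 - f(W(20, 2)) = 133815 - 2*(1 + 20 + 2)*(-178 + (1 + 20 + 2)) = 133815 - 2*23*(-178 + 23) = 133815 - 2*23*(-155) = 133815 - 1*(-7130) = 133815 + 7130 = 140945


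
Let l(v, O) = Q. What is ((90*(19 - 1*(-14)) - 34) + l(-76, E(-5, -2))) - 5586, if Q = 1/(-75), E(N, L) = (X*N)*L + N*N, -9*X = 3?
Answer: -198751/75 ≈ -2650.0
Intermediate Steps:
X = -⅓ (X = -⅑*3 = -⅓ ≈ -0.33333)
E(N, L) = N² - L*N/3 (E(N, L) = (-N/3)*L + N*N = -L*N/3 + N² = N² - L*N/3)
Q = -1/75 ≈ -0.013333
l(v, O) = -1/75
((90*(19 - 1*(-14)) - 34) + l(-76, E(-5, -2))) - 5586 = ((90*(19 - 1*(-14)) - 34) - 1/75) - 5586 = ((90*(19 + 14) - 34) - 1/75) - 5586 = ((90*33 - 34) - 1/75) - 5586 = ((2970 - 34) - 1/75) - 5586 = (2936 - 1/75) - 5586 = 220199/75 - 5586 = -198751/75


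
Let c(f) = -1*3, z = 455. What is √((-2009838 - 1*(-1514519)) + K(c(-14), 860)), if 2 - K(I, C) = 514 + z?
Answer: I*√496286 ≈ 704.48*I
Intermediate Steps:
c(f) = -3
K(I, C) = -967 (K(I, C) = 2 - (514 + 455) = 2 - 1*969 = 2 - 969 = -967)
√((-2009838 - 1*(-1514519)) + K(c(-14), 860)) = √((-2009838 - 1*(-1514519)) - 967) = √((-2009838 + 1514519) - 967) = √(-495319 - 967) = √(-496286) = I*√496286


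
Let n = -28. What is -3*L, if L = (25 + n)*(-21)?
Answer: -189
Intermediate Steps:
L = 63 (L = (25 - 28)*(-21) = -3*(-21) = 63)
-3*L = -3*63 = -189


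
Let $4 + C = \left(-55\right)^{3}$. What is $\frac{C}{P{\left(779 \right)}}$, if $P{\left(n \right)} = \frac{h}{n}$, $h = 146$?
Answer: $- \frac{129609241}{146} \approx -8.8773 \cdot 10^{5}$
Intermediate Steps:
$P{\left(n \right)} = \frac{146}{n}$
$C = -166379$ ($C = -4 + \left(-55\right)^{3} = -4 - 166375 = -166379$)
$\frac{C}{P{\left(779 \right)}} = - \frac{166379}{146 \cdot \frac{1}{779}} = - \frac{166379}{\frac{146}{779}} = \left(-166379\right) \frac{779}{146} = - \frac{129609241}{146}$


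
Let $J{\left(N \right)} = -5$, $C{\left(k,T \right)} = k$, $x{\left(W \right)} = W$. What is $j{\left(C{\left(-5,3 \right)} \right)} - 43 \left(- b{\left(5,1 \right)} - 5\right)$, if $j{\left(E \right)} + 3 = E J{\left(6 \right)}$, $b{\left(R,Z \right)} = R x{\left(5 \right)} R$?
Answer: $5612$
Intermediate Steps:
$b{\left(R,Z \right)} = 5 R^{2}$ ($b{\left(R,Z \right)} = R 5 R = 5 R R = 5 R^{2}$)
$j{\left(E \right)} = -3 - 5 E$ ($j{\left(E \right)} = -3 + E \left(-5\right) = -3 - 5 E$)
$j{\left(C{\left(-5,3 \right)} \right)} - 43 \left(- b{\left(5,1 \right)} - 5\right) = \left(-3 - -25\right) - 43 \left(- 5 \cdot 5^{2} - 5\right) = \left(-3 + 25\right) - 43 \left(- 5 \cdot 25 - 5\right) = 22 - 43 \left(\left(-1\right) 125 - 5\right) = 22 - 43 \left(-125 - 5\right) = 22 - -5590 = 22 + 5590 = 5612$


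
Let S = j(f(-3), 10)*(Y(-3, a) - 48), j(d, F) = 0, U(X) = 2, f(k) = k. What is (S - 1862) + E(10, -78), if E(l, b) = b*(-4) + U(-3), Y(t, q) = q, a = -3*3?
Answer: -1548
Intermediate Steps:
a = -9
S = 0 (S = 0*(-9 - 48) = 0*(-57) = 0)
E(l, b) = 2 - 4*b (E(l, b) = b*(-4) + 2 = -4*b + 2 = 2 - 4*b)
(S - 1862) + E(10, -78) = (0 - 1862) + (2 - 4*(-78)) = -1862 + (2 + 312) = -1862 + 314 = -1548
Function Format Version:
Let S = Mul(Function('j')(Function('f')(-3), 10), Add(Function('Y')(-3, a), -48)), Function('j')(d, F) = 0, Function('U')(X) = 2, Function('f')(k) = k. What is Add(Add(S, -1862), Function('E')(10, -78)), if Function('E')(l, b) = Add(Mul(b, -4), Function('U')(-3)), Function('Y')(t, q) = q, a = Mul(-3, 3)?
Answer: -1548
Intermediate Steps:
a = -9
S = 0 (S = Mul(0, Add(-9, -48)) = Mul(0, -57) = 0)
Function('E')(l, b) = Add(2, Mul(-4, b)) (Function('E')(l, b) = Add(Mul(b, -4), 2) = Add(Mul(-4, b), 2) = Add(2, Mul(-4, b)))
Add(Add(S, -1862), Function('E')(10, -78)) = Add(Add(0, -1862), Add(2, Mul(-4, -78))) = Add(-1862, Add(2, 312)) = Add(-1862, 314) = -1548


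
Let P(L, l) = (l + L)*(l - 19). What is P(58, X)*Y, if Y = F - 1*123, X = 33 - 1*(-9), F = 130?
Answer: 16100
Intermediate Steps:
X = 42 (X = 33 + 9 = 42)
Y = 7 (Y = 130 - 1*123 = 130 - 123 = 7)
P(L, l) = (-19 + l)*(L + l) (P(L, l) = (L + l)*(-19 + l) = (-19 + l)*(L + l))
P(58, X)*Y = (42**2 - 19*58 - 19*42 + 58*42)*7 = (1764 - 1102 - 798 + 2436)*7 = 2300*7 = 16100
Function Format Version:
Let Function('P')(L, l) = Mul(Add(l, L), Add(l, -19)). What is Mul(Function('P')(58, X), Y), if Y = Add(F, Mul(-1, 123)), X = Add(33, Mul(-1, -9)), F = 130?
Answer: 16100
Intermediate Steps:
X = 42 (X = Add(33, 9) = 42)
Y = 7 (Y = Add(130, Mul(-1, 123)) = Add(130, -123) = 7)
Function('P')(L, l) = Mul(Add(-19, l), Add(L, l)) (Function('P')(L, l) = Mul(Add(L, l), Add(-19, l)) = Mul(Add(-19, l), Add(L, l)))
Mul(Function('P')(58, X), Y) = Mul(Add(Pow(42, 2), Mul(-19, 58), Mul(-19, 42), Mul(58, 42)), 7) = Mul(Add(1764, -1102, -798, 2436), 7) = Mul(2300, 7) = 16100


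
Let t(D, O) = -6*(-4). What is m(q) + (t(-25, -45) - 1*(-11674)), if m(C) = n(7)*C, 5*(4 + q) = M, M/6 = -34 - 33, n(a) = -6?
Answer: 61022/5 ≈ 12204.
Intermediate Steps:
t(D, O) = 24
M = -402 (M = 6*(-34 - 33) = 6*(-67) = -402)
q = -422/5 (q = -4 + (⅕)*(-402) = -4 - 402/5 = -422/5 ≈ -84.400)
m(C) = -6*C
m(q) + (t(-25, -45) - 1*(-11674)) = -6*(-422/5) + (24 - 1*(-11674)) = 2532/5 + (24 + 11674) = 2532/5 + 11698 = 61022/5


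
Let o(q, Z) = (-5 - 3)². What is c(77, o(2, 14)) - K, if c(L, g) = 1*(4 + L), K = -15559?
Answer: 15640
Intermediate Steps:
o(q, Z) = 64 (o(q, Z) = (-8)² = 64)
c(L, g) = 4 + L
c(77, o(2, 14)) - K = (4 + 77) - 1*(-15559) = 81 + 15559 = 15640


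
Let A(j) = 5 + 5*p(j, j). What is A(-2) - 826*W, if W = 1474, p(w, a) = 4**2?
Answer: -1217439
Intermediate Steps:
p(w, a) = 16
A(j) = 85 (A(j) = 5 + 5*16 = 5 + 80 = 85)
A(-2) - 826*W = 85 - 826*1474 = 85 - 1217524 = -1217439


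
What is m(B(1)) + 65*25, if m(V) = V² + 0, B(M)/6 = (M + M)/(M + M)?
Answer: 1661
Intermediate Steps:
B(M) = 6 (B(M) = 6*((M + M)/(M + M)) = 6*((2*M)/((2*M))) = 6*((2*M)*(1/(2*M))) = 6*1 = 6)
m(V) = V²
m(B(1)) + 65*25 = 6² + 65*25 = 36 + 1625 = 1661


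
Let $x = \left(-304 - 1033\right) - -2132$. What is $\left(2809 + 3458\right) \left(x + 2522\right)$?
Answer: $20787639$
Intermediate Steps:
$x = 795$ ($x = \left(-304 - 1033\right) + 2132 = -1337 + 2132 = 795$)
$\left(2809 + 3458\right) \left(x + 2522\right) = \left(2809 + 3458\right) \left(795 + 2522\right) = 6267 \cdot 3317 = 20787639$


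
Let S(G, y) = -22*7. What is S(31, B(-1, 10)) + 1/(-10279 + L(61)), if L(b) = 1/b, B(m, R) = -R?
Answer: -96560833/627018 ≈ -154.00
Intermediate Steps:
S(G, y) = -154
S(31, B(-1, 10)) + 1/(-10279 + L(61)) = -154 + 1/(-10279 + 1/61) = -154 + 1/(-627018/61) = -154 - 61/627018 = -96560833/627018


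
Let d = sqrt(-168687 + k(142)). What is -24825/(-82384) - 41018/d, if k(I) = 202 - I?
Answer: 24825/82384 + 41018*I*sqrt(168627)/168627 ≈ 0.30133 + 99.887*I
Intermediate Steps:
d = I*sqrt(168627) (d = sqrt(-168687 + (202 - 1*142)) = sqrt(-168687 + (202 - 142)) = sqrt(-168687 + 60) = sqrt(-168627) = I*sqrt(168627) ≈ 410.64*I)
-24825/(-82384) - 41018/d = -24825/(-82384) - 41018*(-I*sqrt(168627)/168627) = -24825*(-1/82384) - (-41018)*I*sqrt(168627)/168627 = 24825/82384 + 41018*I*sqrt(168627)/168627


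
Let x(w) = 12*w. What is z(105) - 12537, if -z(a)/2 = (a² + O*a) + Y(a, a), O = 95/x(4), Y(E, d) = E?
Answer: -281701/8 ≈ -35213.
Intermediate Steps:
O = 95/48 (O = 95/((12*4)) = 95/48 ≈ 1.9792)
z(a) = -2*a² - 143*a/24 (z(a) = -2*((a² + 95*a/48) + a) = -2*(a² + 143*a/48) = -2*a² - 143*a/24)
z(105) - 12537 = (1/24)*105*(-143 - 48*105) - 12537 = (1/24)*105*(-143 - 5040) - 12537 = (1/24)*105*(-5183) - 12537 = -181405/8 - 12537 = -281701/8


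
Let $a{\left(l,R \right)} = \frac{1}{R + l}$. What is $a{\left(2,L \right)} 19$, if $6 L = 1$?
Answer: $\frac{114}{13} \approx 8.7692$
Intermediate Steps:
$L = \frac{1}{6}$ ($L = \frac{1}{6} \cdot 1 = \frac{1}{6} \approx 0.16667$)
$a{\left(2,L \right)} 19 = \frac{1}{\frac{1}{6} + 2} \cdot 19 = \frac{1}{\frac{13}{6}} \cdot 19 = \frac{6}{13} \cdot 19 = \frac{114}{13}$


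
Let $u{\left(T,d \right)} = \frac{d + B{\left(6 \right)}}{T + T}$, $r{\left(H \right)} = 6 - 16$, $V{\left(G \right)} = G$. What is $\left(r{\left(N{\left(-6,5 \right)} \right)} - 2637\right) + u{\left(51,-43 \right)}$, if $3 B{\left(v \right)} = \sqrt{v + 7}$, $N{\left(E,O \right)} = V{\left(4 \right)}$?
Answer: $- \frac{270037}{102} + \frac{\sqrt{13}}{306} \approx -2647.4$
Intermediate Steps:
$N{\left(E,O \right)} = 4$
$r{\left(H \right)} = -10$
$B{\left(v \right)} = \frac{\sqrt{7 + v}}{3}$ ($B{\left(v \right)} = \frac{\sqrt{v + 7}}{3} = \frac{\sqrt{7 + v}}{3}$)
$u{\left(T,d \right)} = \frac{d + \frac{\sqrt{13}}{3}}{2 T}$ ($u{\left(T,d \right)} = \frac{d + \frac{\sqrt{7 + 6}}{3}}{T + T} = \frac{d + \frac{\sqrt{13}}{3}}{2 T}$)
$\left(r{\left(N{\left(-6,5 \right)} \right)} - 2637\right) + u{\left(51,-43 \right)} = \left(-10 - 2637\right) + \frac{\sqrt{13} + 3 \left(-43\right)}{6 \cdot 51} = -2647 + \frac{1}{6} \cdot \frac{1}{51} \left(\sqrt{13} - 129\right) = -2647 + \frac{1}{6} \cdot \frac{1}{51} \left(-129 + \sqrt{13}\right) = -2647 - \left(\frac{43}{102} - \frac{\sqrt{13}}{306}\right) = - \frac{270037}{102} + \frac{\sqrt{13}}{306}$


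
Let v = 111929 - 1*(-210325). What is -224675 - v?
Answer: -546929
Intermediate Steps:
v = 322254 (v = 111929 + 210325 = 322254)
-224675 - v = -224675 - 1*322254 = -224675 - 322254 = -546929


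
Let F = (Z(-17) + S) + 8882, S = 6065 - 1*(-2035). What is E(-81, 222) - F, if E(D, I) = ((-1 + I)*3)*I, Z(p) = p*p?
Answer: 129915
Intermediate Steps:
Z(p) = p**2
S = 8100 (S = 6065 + 2035 = 8100)
F = 17271 (F = ((-17)**2 + 8100) + 8882 = (289 + 8100) + 8882 = 8389 + 8882 = 17271)
E(D, I) = I*(-3 + 3*I) (E(D, I) = (-3 + 3*I)*I = I*(-3 + 3*I))
E(-81, 222) - F = 3*222*(-1 + 222) - 1*17271 = 3*222*221 - 17271 = 147186 - 17271 = 129915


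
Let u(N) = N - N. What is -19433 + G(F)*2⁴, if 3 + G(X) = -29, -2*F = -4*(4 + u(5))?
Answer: -19945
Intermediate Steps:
u(N) = 0
F = 8 (F = -(-2)*(4 + 0) = -(-2)*4 = -½*(-16) = 8)
G(X) = -32 (G(X) = -3 - 29 = -32)
-19433 + G(F)*2⁴ = -19433 - 32*2⁴ = -19433 - 32*16 = -19433 - 512 = -19945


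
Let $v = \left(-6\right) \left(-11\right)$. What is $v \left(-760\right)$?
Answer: $-50160$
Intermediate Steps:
$v = 66$
$v \left(-760\right) = 66 \left(-760\right) = -50160$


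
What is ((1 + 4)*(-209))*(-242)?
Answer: 252890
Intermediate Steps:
((1 + 4)*(-209))*(-242) = (5*(-209))*(-242) = -1045*(-242) = 252890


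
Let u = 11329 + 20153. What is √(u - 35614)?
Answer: 2*I*√1033 ≈ 64.281*I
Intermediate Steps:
u = 31482
√(u - 35614) = √(31482 - 35614) = √(-4132) = 2*I*√1033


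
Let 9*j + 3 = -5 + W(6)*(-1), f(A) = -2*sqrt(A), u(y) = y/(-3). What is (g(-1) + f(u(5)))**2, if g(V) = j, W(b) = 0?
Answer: -476/81 + 32*I*sqrt(15)/27 ≈ -5.8765 + 4.5902*I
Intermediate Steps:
u(y) = -y/3 (u(y) = y*(-1/3) = -y/3)
j = -8/9 (j = -1/3 + (-5 + 0*(-1))/9 = -1/3 + (-5 + 0)/9 = -1/3 + (1/9)*(-5) = -1/3 - 5/9 = -8/9 ≈ -0.88889)
g(V) = -8/9
(g(-1) + f(u(5)))**2 = (-8/9 - 2*I*sqrt(15)/3)**2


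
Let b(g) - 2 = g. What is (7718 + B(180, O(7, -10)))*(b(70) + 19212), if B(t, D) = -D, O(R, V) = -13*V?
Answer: 146326992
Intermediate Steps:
b(g) = 2 + g
(7718 + B(180, O(7, -10)))*(b(70) + 19212) = (7718 - (-13)*(-10))*((2 + 70) + 19212) = (7718 - 1*130)*(72 + 19212) = (7718 - 130)*19284 = 7588*19284 = 146326992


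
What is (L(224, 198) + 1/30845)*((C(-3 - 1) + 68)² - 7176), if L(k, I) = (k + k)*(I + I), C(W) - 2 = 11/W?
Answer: -46464023620651/98704 ≈ -4.7074e+8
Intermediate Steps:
C(W) = 2 + 11/W
L(k, I) = 4*I*k (L(k, I) = (2*k)*(2*I) = 4*I*k)
(L(224, 198) + 1/30845)*((C(-3 - 1) + 68)² - 7176) = (4*198*224 + 1/30845)*(((2 + 11/(-3 - 1)) + 68)² - 7176) = (177408 + 1/30845)*(((2 + 11/(-4)) + 68)² - 7176) = 5472149761*(((2 + 11*(-¼)) + 68)² - 7176)/30845 = 5472149761*(((2 - 11/4) + 68)² - 7176)/30845 = 5472149761*((-¾ + 68)² - 7176)/30845 = 5472149761*((269/4)² - 7176)/30845 = 5472149761*(72361/16 - 7176)/30845 = (5472149761/30845)*(-42455/16) = -46464023620651/98704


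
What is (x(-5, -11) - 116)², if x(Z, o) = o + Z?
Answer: 17424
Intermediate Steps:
x(Z, o) = Z + o
(x(-5, -11) - 116)² = ((-5 - 11) - 116)² = (-16 - 116)² = (-132)² = 17424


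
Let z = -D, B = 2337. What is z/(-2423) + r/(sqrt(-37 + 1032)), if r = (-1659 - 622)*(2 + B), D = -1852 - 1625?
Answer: -3477/2423 - 5335259*sqrt(995)/995 ≈ -1.6914e+5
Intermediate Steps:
D = -3477
r = -5335259 (r = (-1659 - 622)*(2 + 2337) = -2281*2339 = -5335259)
z = 3477 (z = -1*(-3477) = 3477)
z/(-2423) + r/(sqrt(-37 + 1032)) = 3477/(-2423) - 5335259/sqrt(-37 + 1032) = 3477*(-1/2423) - 5335259*sqrt(995)/995 = -3477/2423 - 5335259*sqrt(995)/995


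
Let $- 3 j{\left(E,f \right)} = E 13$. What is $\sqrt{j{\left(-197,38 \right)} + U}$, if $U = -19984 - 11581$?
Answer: $\frac{i \sqrt{276402}}{3} \approx 175.25 i$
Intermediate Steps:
$j{\left(E,f \right)} = - \frac{13 E}{3}$ ($j{\left(E,f \right)} = - \frac{E 13}{3} = - \frac{13 E}{3}$)
$U = -31565$ ($U = -19984 - 11581 = -31565$)
$\sqrt{j{\left(-197,38 \right)} + U} = \sqrt{\left(- \frac{13}{3}\right) \left(-197\right) - 31565} = \sqrt{\frac{2561}{3} - 31565} = \sqrt{- \frac{92134}{3}} = \frac{i \sqrt{276402}}{3}$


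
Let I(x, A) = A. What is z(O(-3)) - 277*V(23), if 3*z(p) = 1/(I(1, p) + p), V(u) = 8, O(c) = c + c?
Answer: -79777/36 ≈ -2216.0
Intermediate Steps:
O(c) = 2*c
z(p) = 1/(6*p) (z(p) = 1/(3*(p + p)) = 1/(3*((2*p))) = (1/(2*p))/3 = 1/(6*p))
z(O(-3)) - 277*V(23) = 1/(6*((2*(-3)))) - 277*8 = (1/6)/(-6) - 2216 = (1/6)*(-1/6) - 2216 = -1/36 - 2216 = -79777/36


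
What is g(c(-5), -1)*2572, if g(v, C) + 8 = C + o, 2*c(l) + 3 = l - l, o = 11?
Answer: 5144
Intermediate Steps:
c(l) = -3/2 (c(l) = -3/2 + (l - l)/2 = -3/2 + (½)*0 = -3/2 + 0 = -3/2)
g(v, C) = 3 + C (g(v, C) = -8 + (C + 11) = -8 + (11 + C) = 3 + C)
g(c(-5), -1)*2572 = (3 - 1)*2572 = 2*2572 = 5144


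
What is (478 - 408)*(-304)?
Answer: -21280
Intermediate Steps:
(478 - 408)*(-304) = 70*(-304) = -21280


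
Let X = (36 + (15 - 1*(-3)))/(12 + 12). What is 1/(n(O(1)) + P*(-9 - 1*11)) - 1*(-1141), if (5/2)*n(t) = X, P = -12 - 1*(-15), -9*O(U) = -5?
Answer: 674321/591 ≈ 1141.0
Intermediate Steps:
O(U) = 5/9 (O(U) = -⅑*(-5) = 5/9)
X = 9/4 (X = (36 + (15 + 3))/24 = (36 + 18)*(1/24) = 54*(1/24) = 9/4 ≈ 2.2500)
P = 3 (P = -12 + 15 = 3)
n(t) = 9/10 (n(t) = (⅖)*(9/4) = 9/10)
1/(n(O(1)) + P*(-9 - 1*11)) - 1*(-1141) = 1/(9/10 + 3*(-9 - 1*11)) - 1*(-1141) = 1/(9/10 + 3*(-9 - 11)) + 1141 = 1/(9/10 + 3*(-20)) + 1141 = 1/(9/10 - 60) + 1141 = 1/(-591/10) + 1141 = -10/591 + 1141 = 674321/591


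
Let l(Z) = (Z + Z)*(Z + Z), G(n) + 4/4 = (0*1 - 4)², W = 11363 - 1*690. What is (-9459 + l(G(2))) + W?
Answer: 2114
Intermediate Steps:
W = 10673 (W = 11363 - 690 = 10673)
G(n) = 15 (G(n) = -1 + (0*1 - 4)² = -1 + (0 - 4)² = -1 + (-4)² = -1 + 16 = 15)
l(Z) = 4*Z² (l(Z) = (2*Z)*(2*Z) = 4*Z²)
(-9459 + l(G(2))) + W = (-9459 + 4*15²) + 10673 = (-9459 + 4*225) + 10673 = (-9459 + 900) + 10673 = -8559 + 10673 = 2114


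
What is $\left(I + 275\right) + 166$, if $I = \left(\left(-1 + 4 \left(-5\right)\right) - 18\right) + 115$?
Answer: $517$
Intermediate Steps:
$I = 76$ ($I = \left(\left(-1 - 20\right) - 18\right) + 115 = \left(-21 - 18\right) + 115 = -39 + 115 = 76$)
$\left(I + 275\right) + 166 = \left(76 + 275\right) + 166 = 351 + 166 = 517$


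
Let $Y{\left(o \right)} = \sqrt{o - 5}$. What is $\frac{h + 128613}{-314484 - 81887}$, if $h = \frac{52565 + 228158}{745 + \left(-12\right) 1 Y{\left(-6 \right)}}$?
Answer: $- \frac{71796291952}{220623665939} - \frac{3368676 i \sqrt{11}}{220623665939} \approx -0.32542 - 5.0641 \cdot 10^{-5} i$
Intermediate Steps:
$Y{\left(o \right)} = \sqrt{-5 + o}$
$h = \frac{280723}{745 - 12 i \sqrt{11}}$ ($h = \frac{52565 + 228158}{745 + \left(-12\right) 1 \sqrt{-5 - 6}} = \frac{280723}{745 - 12 \sqrt{-11}} = \frac{280723}{745 - 12 i \sqrt{11}} \approx 375.74 + 20.073 i$)
$\frac{h + 128613}{-314484 - 81887} = \frac{\left(\frac{209138635}{556609} + \frac{3368676 i \sqrt{11}}{556609}\right) + 128613}{-314484 - 81887} = \frac{\frac{71796291952}{556609} + \frac{3368676 i \sqrt{11}}{556609}}{-396371} = \left(\frac{71796291952}{556609} + \frac{3368676 i \sqrt{11}}{556609}\right) \left(- \frac{1}{396371}\right) = - \frac{71796291952}{220623665939} - \frac{3368676 i \sqrt{11}}{220623665939}$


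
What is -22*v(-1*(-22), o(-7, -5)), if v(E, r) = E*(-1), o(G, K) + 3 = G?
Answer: 484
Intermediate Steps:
o(G, K) = -3 + G
v(E, r) = -E
-22*v(-1*(-22), o(-7, -5)) = -(-22)*(-1*(-22)) = -(-22)*22 = -22*(-22) = 484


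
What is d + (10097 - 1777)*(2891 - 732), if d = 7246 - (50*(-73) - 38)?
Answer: 17973814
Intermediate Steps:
d = 10934 (d = 7246 - (-3650 - 38) = 7246 - 1*(-3688) = 7246 + 3688 = 10934)
d + (10097 - 1777)*(2891 - 732) = 10934 + (10097 - 1777)*(2891 - 732) = 10934 + 8320*2159 = 10934 + 17962880 = 17973814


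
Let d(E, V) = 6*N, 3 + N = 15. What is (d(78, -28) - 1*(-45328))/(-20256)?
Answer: -5675/2532 ≈ -2.2413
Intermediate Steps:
N = 12 (N = -3 + 15 = 12)
d(E, V) = 72 (d(E, V) = 6*12 = 72)
(d(78, -28) - 1*(-45328))/(-20256) = (72 - 1*(-45328))/(-20256) = (72 + 45328)*(-1/20256) = 45400*(-1/20256) = -5675/2532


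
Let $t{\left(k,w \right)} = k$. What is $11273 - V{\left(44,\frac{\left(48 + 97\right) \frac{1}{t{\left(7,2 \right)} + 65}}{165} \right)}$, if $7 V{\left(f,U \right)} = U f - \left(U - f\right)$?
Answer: $\frac{26769535}{2376} \approx 11267.0$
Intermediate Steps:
$V{\left(f,U \right)} = - \frac{U}{7} + \frac{f}{7} + \frac{U f}{7}$ ($V{\left(f,U \right)} = \frac{U f - \left(U - f\right)}{7} = \frac{f - U + U f}{7} = - \frac{U}{7} + \frac{f}{7} + \frac{U f}{7}$)
$11273 - V{\left(44,\frac{\left(48 + 97\right) \frac{1}{t{\left(7,2 \right)} + 65}}{165} \right)} = 11273 - \left(- \frac{\frac{48 + 97}{7 + 65} \cdot \frac{1}{165}}{7} + \frac{1}{7} \cdot 44 + \frac{1}{7} \frac{\left(48 + 97\right) \frac{1}{7 + 65}}{165} \cdot 44\right) = 11273 - \left(- \frac{\frac{145}{72} \cdot \frac{1}{165}}{7} + \frac{44}{7} + \frac{1}{7} \cdot \frac{145}{72} \cdot \frac{1}{165} \cdot 44\right) = 11273 - \left(\left(- \frac{1}{7}\right) \frac{29}{2376} + \frac{44}{7} + \frac{1}{7} \cdot \frac{29}{2376} \cdot 44\right) = 11273 - \left(- \frac{29}{16632} + \frac{44}{7} + \frac{29}{378}\right) = 11273 - \frac{15113}{2376} = \frac{26769535}{2376}$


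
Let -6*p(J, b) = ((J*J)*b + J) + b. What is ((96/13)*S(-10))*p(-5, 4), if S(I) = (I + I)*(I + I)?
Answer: -633600/13 ≈ -48738.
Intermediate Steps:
S(I) = 4*I**2 (S(I) = (2*I)*(2*I) = 4*I**2)
p(J, b) = -J/6 - b/6 - b*J**2/6 (p(J, b) = -(((J*J)*b + J) + b)/6 = -((J**2*b + J) + b)/6 = -((b*J**2 + J) + b)/6 = -((J + b*J**2) + b)/6 = -(J + b + b*J**2)/6 = -J/6 - b/6 - b*J**2/6)
((96/13)*S(-10))*p(-5, 4) = ((96/13)*(4*(-10)**2))*(-1/6*(-5) - 1/6*4 - 1/6*4*(-5)**2) = ((96*(1/13))*(4*100))*(5/6 - 2/3 - 1/6*4*25) = ((96/13)*400)*(5/6 - 2/3 - 50/3) = (38400/13)*(-33/2) = -633600/13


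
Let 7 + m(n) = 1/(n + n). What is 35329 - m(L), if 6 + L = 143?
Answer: 9682063/274 ≈ 35336.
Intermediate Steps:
L = 137 (L = -6 + 143 = 137)
m(n) = -7 + 1/(2*n) (m(n) = -7 + 1/(n + n) = -7 + 1/(2*n))
35329 - m(L) = 35329 - (-7 + (1/2)/137) = 35329 - (-7 + (1/2)*(1/137)) = 35329 - (-7 + 1/274) = 35329 - 1*(-1917/274) = 35329 + 1917/274 = 9682063/274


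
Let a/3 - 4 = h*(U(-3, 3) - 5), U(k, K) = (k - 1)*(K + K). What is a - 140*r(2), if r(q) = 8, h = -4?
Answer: -760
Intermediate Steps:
U(k, K) = 2*K*(-1 + k) (U(k, K) = (-1 + k)*(2*K) = 2*K*(-1 + k))
a = 360 (a = 12 + 3*(-4*(2*3*(-1 - 3) - 5)) = 12 + 3*(-4*(2*3*(-4) - 5)) = 12 + 3*(-4*(-24 - 5)) = 12 + 3*(-4*(-29)) = 12 + 3*116 = 12 + 348 = 360)
a - 140*r(2) = 360 - 140*8 = 360 - 1120 = -760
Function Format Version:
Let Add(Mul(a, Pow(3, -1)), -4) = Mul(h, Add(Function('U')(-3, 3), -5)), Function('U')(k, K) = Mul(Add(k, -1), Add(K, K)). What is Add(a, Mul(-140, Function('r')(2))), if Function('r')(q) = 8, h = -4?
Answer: -760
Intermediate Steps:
Function('U')(k, K) = Mul(2, K, Add(-1, k)) (Function('U')(k, K) = Mul(Add(-1, k), Mul(2, K)) = Mul(2, K, Add(-1, k)))
a = 360 (a = Add(12, Mul(3, Mul(-4, Add(Mul(2, 3, Add(-1, -3)), -5)))) = Add(12, Mul(3, Mul(-4, Add(Mul(2, 3, -4), -5)))) = Add(12, Mul(3, Mul(-4, Add(-24, -5)))) = Add(12, Mul(3, Mul(-4, -29))) = Add(12, Mul(3, 116)) = Add(12, 348) = 360)
Add(a, Mul(-140, Function('r')(2))) = Add(360, Mul(-140, 8)) = Add(360, -1120) = -760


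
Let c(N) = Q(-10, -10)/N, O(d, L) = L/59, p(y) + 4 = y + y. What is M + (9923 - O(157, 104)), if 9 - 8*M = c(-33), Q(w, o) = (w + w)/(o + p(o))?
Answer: 2627362745/264792 ≈ 9922.4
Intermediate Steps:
p(y) = -4 + 2*y (p(y) = -4 + (y + y) = -4 + 2*y)
Q(w, o) = 2*w/(-4 + 3*o) (Q(w, o) = (w + w)/(o + (-4 + 2*o)) = (2*w)/(-4 + 3*o) = 2*w/(-4 + 3*o))
O(d, L) = L/59 (O(d, L) = L*(1/59) = L/59)
c(N) = 10/(17*N) (c(N) = (2*(-10)/(-4 + 3*(-10)))/N = (2*(-10)/(-4 - 30))/N = (2*(-10)/(-34))/N = (2*(-10)*(-1/34))/N = 10/(17*N))
M = 5059/4488 (M = 9/8 - 5/(68*(-33)) = 9/8 - 5*(-1)/(68*33) = 9/8 - ⅛*(-10/561) = 9/8 + 5/2244 = 5059/4488 ≈ 1.1272)
M + (9923 - O(157, 104)) = 5059/4488 + (9923 - 104/59) = 5059/4488 + 585353/59 = 2627362745/264792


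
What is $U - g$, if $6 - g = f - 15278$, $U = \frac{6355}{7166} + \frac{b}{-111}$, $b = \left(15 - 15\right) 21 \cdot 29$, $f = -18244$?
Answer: $- \frac{240255293}{7166} \approx -33527.0$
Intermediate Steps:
$b = 0$ ($b = \left(15 - 15\right) 21 \cdot 29 = 0 \cdot 21 \cdot 29 = 0 \cdot 29 = 0$)
$U = \frac{6355}{7166}$ ($U = \frac{6355}{7166} + \frac{0}{-111} = 6355 \cdot \frac{1}{7166} + 0 \left(- \frac{1}{111}\right) = \frac{6355}{7166} + 0 = \frac{6355}{7166} \approx 0.88683$)
$g = 33528$ ($g = 6 - \left(-18244 - 15278\right) = 6 - -33522 = 6 + 33522 = 33528$)
$U - g = \frac{6355}{7166} - 33528 = - \frac{240255293}{7166}$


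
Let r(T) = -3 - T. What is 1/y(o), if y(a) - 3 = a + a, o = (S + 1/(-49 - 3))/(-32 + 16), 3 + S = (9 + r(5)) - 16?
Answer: 416/2185 ≈ 0.19039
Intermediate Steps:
S = -18 (S = -3 + ((9 + (-3 - 1*5)) - 16) = -3 + ((9 + (-3 - 5)) - 16) = -3 + ((9 - 8) - 16) = -3 + (1 - 16) = -3 - 15 = -18)
o = 937/832 (o = (-18 + 1/(-49 - 3))/(-32 + 16) = (-18 + 1/(-52))/(-16) = (-18 - 1/52)*(-1/16) = -937/52*(-1/16) = 937/832 ≈ 1.1262)
y(a) = 3 + 2*a (y(a) = 3 + (a + a) = 3 + 2*a)
1/y(o) = 1/(3 + 2*(937/832)) = 1/(3 + 937/416) = 1/(2185/416) = 416/2185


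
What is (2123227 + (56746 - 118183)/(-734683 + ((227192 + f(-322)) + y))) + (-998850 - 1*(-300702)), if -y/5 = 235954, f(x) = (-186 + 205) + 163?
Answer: 2404220915678/1687079 ≈ 1.4251e+6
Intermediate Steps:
f(x) = 182 (f(x) = 19 + 163 = 182)
y = -1179770 (y = -5*235954 = -1179770)
(2123227 + (56746 - 118183)/(-734683 + ((227192 + f(-322)) + y))) + (-998850 - 1*(-300702)) = (2123227 + (56746 - 118183)/(-734683 + ((227192 + 182) - 1179770))) + (-998850 - 1*(-300702)) = (2123227 - 61437/(-734683 + (227374 - 1179770))) + (-998850 + 300702) = (2123227 - 61437/(-734683 - 952396)) - 698148 = (2123227 - 61437/(-1687079)) - 698148 = (2123227 - 61437*(-1/1687079)) - 698148 = (2123227 + 61437/1687079) - 698148 = 3582051745370/1687079 - 698148 = 2404220915678/1687079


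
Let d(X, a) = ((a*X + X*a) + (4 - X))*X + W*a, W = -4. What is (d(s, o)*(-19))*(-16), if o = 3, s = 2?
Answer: 4864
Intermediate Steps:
d(X, a) = -4*a + X*(4 - X + 2*X*a) (d(X, a) = ((a*X + X*a) + (4 - X))*X - 4*a = ((X*a + X*a) + (4 - X))*X - 4*a = (2*X*a + (4 - X))*X - 4*a = (4 - X + 2*X*a)*X - 4*a = X*(4 - X + 2*X*a) - 4*a = -4*a + X*(4 - X + 2*X*a))
(d(s, o)*(-19))*(-16) = ((-1*2² - 4*3 + 4*2 + 2*3*2²)*(-19))*(-16) = ((-1*4 - 12 + 8 + 2*3*4)*(-19))*(-16) = ((-4 - 12 + 8 + 24)*(-19))*(-16) = (16*(-19))*(-16) = -304*(-16) = 4864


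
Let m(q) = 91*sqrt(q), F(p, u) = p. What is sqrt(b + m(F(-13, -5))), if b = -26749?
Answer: sqrt(-26749 + 91*I*sqrt(13)) ≈ 1.003 + 163.55*I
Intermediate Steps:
sqrt(b + m(F(-13, -5))) = sqrt(-26749 + 91*sqrt(-13)) = sqrt(-26749 + 91*(I*sqrt(13))) = sqrt(-26749 + 91*I*sqrt(13))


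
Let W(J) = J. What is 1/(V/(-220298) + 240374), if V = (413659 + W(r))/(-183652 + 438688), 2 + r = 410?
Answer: 1518484344/365004155693465 ≈ 4.1602e-6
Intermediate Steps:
r = 408 (r = -2 + 410 = 408)
V = 414067/255036 (V = (413659 + 408)/(-183652 + 438688) = 414067/255036 ≈ 1.6236)
1/(V/(-220298) + 240374) = 1/((414067/255036)/(-220298) + 240374) = 1/((414067/255036)*(-1/220298) + 240374) = 1/(-11191/1518484344 + 240374) = 1/(365004155693465/1518484344) = 1518484344/365004155693465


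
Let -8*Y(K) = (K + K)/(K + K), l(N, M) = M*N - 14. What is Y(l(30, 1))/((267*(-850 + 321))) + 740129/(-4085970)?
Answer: -46461124267/256495404760 ≈ -0.18114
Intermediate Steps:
l(N, M) = -14 + M*N
Y(K) = -⅛ (Y(K) = -(K + K)/(8*(K + K)) = -2*K/(8*(2*K)) = -2*K*1/(2*K)/8 = -⅛*1 = -⅛)
Y(l(30, 1))/((267*(-850 + 321))) + 740129/(-4085970) = -1/(267*(-850 + 321))/8 + 740129/(-4085970) = -1/(8*(267*(-529))) + 740129*(-1/4085970) = -⅛/(-141243) - 740129/4085970 = -⅛*(-1/141243) - 740129/4085970 = 1/1129944 - 740129/4085970 = -46461124267/256495404760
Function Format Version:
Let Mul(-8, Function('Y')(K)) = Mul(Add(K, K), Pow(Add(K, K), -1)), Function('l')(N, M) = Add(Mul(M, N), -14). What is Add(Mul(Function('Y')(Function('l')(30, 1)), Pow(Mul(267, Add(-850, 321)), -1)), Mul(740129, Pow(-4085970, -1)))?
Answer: Rational(-46461124267, 256495404760) ≈ -0.18114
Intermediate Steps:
Function('l')(N, M) = Add(-14, Mul(M, N))
Function('Y')(K) = Rational(-1, 8) (Function('Y')(K) = Mul(Rational(-1, 8), Mul(Add(K, K), Pow(Add(K, K), -1))) = Mul(Rational(-1, 8), Mul(Mul(2, K), Pow(Mul(2, K), -1))) = Mul(Rational(-1, 8), Mul(Mul(2, K), Mul(Rational(1, 2), Pow(K, -1)))) = Mul(Rational(-1, 8), 1) = Rational(-1, 8))
Add(Mul(Function('Y')(Function('l')(30, 1)), Pow(Mul(267, Add(-850, 321)), -1)), Mul(740129, Pow(-4085970, -1))) = Add(Mul(Rational(-1, 8), Pow(Mul(267, Add(-850, 321)), -1)), Mul(740129, Pow(-4085970, -1))) = Add(Mul(Rational(-1, 8), Pow(Mul(267, -529), -1)), Mul(740129, Rational(-1, 4085970))) = Add(Mul(Rational(-1, 8), Pow(-141243, -1)), Rational(-740129, 4085970)) = Add(Mul(Rational(-1, 8), Rational(-1, 141243)), Rational(-740129, 4085970)) = Add(Rational(1, 1129944), Rational(-740129, 4085970)) = Rational(-46461124267, 256495404760)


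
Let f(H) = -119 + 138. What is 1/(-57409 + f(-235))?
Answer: -1/57390 ≈ -1.7425e-5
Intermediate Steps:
f(H) = 19
1/(-57409 + f(-235)) = 1/(-57409 + 19) = 1/(-57390) = -1/57390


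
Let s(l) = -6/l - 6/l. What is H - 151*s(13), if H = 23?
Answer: 2111/13 ≈ 162.38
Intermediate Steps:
s(l) = -12/l
H - 151*s(13) = 23 - (-1812)/13 = 23 - 151*(-12/13) = 23 + 1812/13 = 2111/13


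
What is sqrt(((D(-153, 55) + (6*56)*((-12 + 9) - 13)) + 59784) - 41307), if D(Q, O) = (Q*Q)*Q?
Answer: 2*I*sqrt(892119) ≈ 1889.0*I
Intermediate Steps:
D(Q, O) = Q**3 (D(Q, O) = Q**2*Q = Q**3)
sqrt(((D(-153, 55) + (6*56)*((-12 + 9) - 13)) + 59784) - 41307) = sqrt((((-153)**3 + (6*56)*((-12 + 9) - 13)) + 59784) - 41307) = sqrt(((-3581577 + 336*(-3 - 13)) + 59784) - 41307) = sqrt(((-3581577 + 336*(-16)) + 59784) - 41307) = sqrt(((-3581577 - 5376) + 59784) - 41307) = sqrt((-3586953 + 59784) - 41307) = sqrt(-3527169 - 41307) = sqrt(-3568476) = 2*I*sqrt(892119)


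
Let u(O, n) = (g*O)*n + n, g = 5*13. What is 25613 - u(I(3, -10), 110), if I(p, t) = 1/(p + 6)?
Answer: 222377/9 ≈ 24709.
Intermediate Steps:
g = 65
I(p, t) = 1/(6 + p)
u(O, n) = n + 65*O*n (u(O, n) = (65*O)*n + n = 65*O*n + n = n + 65*O*n)
25613 - u(I(3, -10), 110) = 25613 - 110*(1 + 65/(6 + 3)) = 25613 - 110*(1 + 65/9) = 25613 - 110*74/9 = 25613 - 1*8140/9 = 25613 - 8140/9 = 222377/9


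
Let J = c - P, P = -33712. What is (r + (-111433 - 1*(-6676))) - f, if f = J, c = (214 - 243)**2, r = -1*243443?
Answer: -382753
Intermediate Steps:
r = -243443
c = 841 (c = (-29)**2 = 841)
J = 34553 (J = 841 - 1*(-33712) = 841 + 33712 = 34553)
f = 34553
(r + (-111433 - 1*(-6676))) - f = (-243443 + (-111433 - 1*(-6676))) - 1*34553 = (-243443 + (-111433 + 6676)) - 34553 = (-243443 - 104757) - 34553 = -348200 - 34553 = -382753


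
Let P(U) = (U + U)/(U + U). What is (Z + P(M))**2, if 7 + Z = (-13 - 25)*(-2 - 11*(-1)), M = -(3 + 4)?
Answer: 121104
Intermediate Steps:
M = -7 (M = -1*7 = -7)
P(U) = 1 (P(U) = (2*U)/((2*U)) = (2*U)*(1/(2*U)) = 1)
Z = -349 (Z = -7 + (-13 - 25)*(-2 - 11*(-1)) = -7 - 38*(-2 + 11) = -7 - 38*9 = -7 - 342 = -349)
(Z + P(M))**2 = (-349 + 1)**2 = (-348)**2 = 121104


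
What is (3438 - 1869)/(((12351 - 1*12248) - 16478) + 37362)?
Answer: 1569/20987 ≈ 0.074761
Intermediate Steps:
(3438 - 1869)/(((12351 - 1*12248) - 16478) + 37362) = 1569/(((12351 - 12248) - 16478) + 37362) = 1569/((103 - 16478) + 37362) = 1569/(-16375 + 37362) = 1569/20987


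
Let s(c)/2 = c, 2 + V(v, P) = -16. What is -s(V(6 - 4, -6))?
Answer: 36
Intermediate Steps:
V(v, P) = -18 (V(v, P) = -2 - 16 = -18)
s(c) = 2*c
-s(V(6 - 4, -6)) = -2*(-18) = -1*(-36) = 36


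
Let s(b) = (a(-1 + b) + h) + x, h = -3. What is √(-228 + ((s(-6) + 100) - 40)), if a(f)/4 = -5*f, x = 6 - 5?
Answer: I*√30 ≈ 5.4772*I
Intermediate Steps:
x = 1
a(f) = -20*f (a(f) = 4*(-5*f) = -20*f)
s(b) = 18 - 20*b (s(b) = (-20*(-1 + b) - 3) + 1 = ((20 - 20*b) - 3) + 1 = (17 - 20*b) + 1 = 18 - 20*b)
√(-228 + ((s(-6) + 100) - 40)) = √(-228 + (((18 - 20*(-6)) + 100) - 40)) = √(-228 + (((18 + 120) + 100) - 40)) = √(-228 + ((138 + 100) - 40)) = √(-228 + (238 - 40)) = √(-228 + 198) = √(-30) = I*√30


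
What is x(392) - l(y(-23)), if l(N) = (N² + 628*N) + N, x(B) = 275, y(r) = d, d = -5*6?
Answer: 18245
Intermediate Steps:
d = -30
y(r) = -30
l(N) = N² + 629*N
x(392) - l(y(-23)) = 275 - (-30)*(629 - 30) = 275 - (-30)*599 = 275 - 1*(-17970) = 275 + 17970 = 18245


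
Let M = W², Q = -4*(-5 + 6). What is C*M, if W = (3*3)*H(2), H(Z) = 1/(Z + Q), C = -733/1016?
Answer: -59373/4064 ≈ -14.609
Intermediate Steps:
Q = -4 (Q = -4*1 = -4)
C = -733/1016 (C = -733*1/1016 = -733/1016 ≈ -0.72146)
H(Z) = 1/(-4 + Z) (H(Z) = 1/(Z - 4) = 1/(-4 + Z))
W = -9/2 (W = (3*3)/(-4 + 2) = 9/(-2) = 9*(-½) = -9/2 ≈ -4.5000)
M = 81/4 (M = (-9/2)² = 81/4 ≈ 20.250)
C*M = -733/1016*81/4 = -59373/4064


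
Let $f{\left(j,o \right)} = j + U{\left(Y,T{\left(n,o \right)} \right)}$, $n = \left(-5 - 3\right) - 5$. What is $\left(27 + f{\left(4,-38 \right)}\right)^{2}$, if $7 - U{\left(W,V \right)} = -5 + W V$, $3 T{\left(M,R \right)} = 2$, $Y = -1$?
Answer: $\frac{17161}{9} \approx 1906.8$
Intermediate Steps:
$n = -13$ ($n = -8 - 5 = -13$)
$T{\left(M,R \right)} = \frac{2}{3}$ ($T{\left(M,R \right)} = \frac{1}{3} \cdot 2 = \frac{2}{3}$)
$U{\left(W,V \right)} = 12 - V W$ ($U{\left(W,V \right)} = 7 - \left(-5 + W V\right) = 7 - \left(-5 + V W\right) = 12 - V W$)
$f{\left(j,o \right)} = \frac{38}{3} + j$ ($f{\left(j,o \right)} = j + \left(12 - \frac{2}{3} \left(-1\right)\right) = j + \left(12 + \frac{2}{3}\right) = j + \frac{38}{3} = \frac{38}{3} + j$)
$\left(27 + f{\left(4,-38 \right)}\right)^{2} = \left(27 + \left(\frac{38}{3} + 4\right)\right)^{2} = \left(27 + \frac{50}{3}\right)^{2} = \left(\frac{131}{3}\right)^{2} = \frac{17161}{9}$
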